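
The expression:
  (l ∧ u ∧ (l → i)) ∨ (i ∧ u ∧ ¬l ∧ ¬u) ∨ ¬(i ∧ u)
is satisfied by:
  {l: True, u: False, i: False}
  {u: False, i: False, l: False}
  {i: True, l: True, u: False}
  {i: True, u: False, l: False}
  {l: True, u: True, i: False}
  {u: True, l: False, i: False}
  {i: True, u: True, l: True}


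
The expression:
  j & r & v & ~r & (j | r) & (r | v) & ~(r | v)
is never true.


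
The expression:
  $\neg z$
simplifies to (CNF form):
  $\neg z$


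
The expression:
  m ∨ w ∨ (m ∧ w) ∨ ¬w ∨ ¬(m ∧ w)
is always true.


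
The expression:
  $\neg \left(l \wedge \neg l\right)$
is always true.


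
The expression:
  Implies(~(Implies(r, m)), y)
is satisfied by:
  {y: True, m: True, r: False}
  {y: True, m: False, r: False}
  {m: True, y: False, r: False}
  {y: False, m: False, r: False}
  {r: True, y: True, m: True}
  {r: True, y: True, m: False}
  {r: True, m: True, y: False}


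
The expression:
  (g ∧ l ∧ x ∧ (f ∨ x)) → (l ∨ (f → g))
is always true.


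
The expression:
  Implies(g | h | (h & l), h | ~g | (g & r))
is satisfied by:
  {r: True, h: True, g: False}
  {r: True, g: False, h: False}
  {h: True, g: False, r: False}
  {h: False, g: False, r: False}
  {r: True, h: True, g: True}
  {r: True, g: True, h: False}
  {h: True, g: True, r: False}


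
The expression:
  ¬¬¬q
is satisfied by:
  {q: False}


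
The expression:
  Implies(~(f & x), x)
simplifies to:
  x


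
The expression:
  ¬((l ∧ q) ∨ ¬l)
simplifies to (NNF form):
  l ∧ ¬q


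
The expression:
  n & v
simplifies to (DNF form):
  n & v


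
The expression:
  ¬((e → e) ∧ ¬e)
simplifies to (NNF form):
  e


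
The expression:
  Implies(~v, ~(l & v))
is always true.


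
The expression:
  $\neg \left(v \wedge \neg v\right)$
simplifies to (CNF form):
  $\text{True}$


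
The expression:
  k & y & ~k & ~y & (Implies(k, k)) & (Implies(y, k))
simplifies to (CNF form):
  False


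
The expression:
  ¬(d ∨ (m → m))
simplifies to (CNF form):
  False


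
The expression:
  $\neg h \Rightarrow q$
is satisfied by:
  {q: True, h: True}
  {q: True, h: False}
  {h: True, q: False}


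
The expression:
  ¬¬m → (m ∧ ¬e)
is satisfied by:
  {m: False, e: False}
  {e: True, m: False}
  {m: True, e: False}


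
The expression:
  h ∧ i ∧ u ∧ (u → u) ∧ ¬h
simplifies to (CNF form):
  False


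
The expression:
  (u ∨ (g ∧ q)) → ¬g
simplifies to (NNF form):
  (¬q ∧ ¬u) ∨ ¬g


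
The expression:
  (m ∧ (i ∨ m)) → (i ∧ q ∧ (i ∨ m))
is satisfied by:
  {i: True, q: True, m: False}
  {i: True, q: False, m: False}
  {q: True, i: False, m: False}
  {i: False, q: False, m: False}
  {i: True, m: True, q: True}


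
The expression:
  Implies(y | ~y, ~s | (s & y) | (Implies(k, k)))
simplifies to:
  True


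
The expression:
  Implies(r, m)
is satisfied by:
  {m: True, r: False}
  {r: False, m: False}
  {r: True, m: True}


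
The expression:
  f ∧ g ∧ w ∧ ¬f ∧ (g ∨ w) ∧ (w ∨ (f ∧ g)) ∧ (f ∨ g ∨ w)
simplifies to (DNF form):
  False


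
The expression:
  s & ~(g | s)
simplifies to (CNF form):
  False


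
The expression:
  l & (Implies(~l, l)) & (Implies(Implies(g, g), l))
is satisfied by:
  {l: True}


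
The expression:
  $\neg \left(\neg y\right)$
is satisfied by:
  {y: True}


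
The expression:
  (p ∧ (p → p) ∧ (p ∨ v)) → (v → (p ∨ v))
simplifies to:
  True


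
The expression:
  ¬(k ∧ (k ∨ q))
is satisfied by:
  {k: False}


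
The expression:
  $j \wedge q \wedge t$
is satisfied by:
  {t: True, j: True, q: True}


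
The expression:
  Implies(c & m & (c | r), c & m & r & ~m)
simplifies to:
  ~c | ~m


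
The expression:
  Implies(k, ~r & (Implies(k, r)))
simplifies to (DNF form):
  ~k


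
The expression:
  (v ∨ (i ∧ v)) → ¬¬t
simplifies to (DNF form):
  t ∨ ¬v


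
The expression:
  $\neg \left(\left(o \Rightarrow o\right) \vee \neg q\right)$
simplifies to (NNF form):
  $\text{False}$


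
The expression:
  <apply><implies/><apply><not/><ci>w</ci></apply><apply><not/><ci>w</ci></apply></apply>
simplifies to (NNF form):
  <true/>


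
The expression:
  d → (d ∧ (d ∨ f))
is always true.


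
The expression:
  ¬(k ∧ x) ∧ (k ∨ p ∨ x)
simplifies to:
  (k ∧ ¬x) ∨ (p ∧ ¬k) ∨ (x ∧ ¬k)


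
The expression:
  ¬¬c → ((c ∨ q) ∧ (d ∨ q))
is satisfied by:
  {d: True, q: True, c: False}
  {d: True, c: False, q: False}
  {q: True, c: False, d: False}
  {q: False, c: False, d: False}
  {d: True, q: True, c: True}
  {d: True, c: True, q: False}
  {q: True, c: True, d: False}


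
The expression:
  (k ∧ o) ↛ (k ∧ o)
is never true.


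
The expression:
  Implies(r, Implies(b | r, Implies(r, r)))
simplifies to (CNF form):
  True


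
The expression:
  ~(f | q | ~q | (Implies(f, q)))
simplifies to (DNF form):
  False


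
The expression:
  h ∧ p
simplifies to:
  h ∧ p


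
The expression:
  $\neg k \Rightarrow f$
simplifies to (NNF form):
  $f \vee k$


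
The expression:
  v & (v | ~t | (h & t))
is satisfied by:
  {v: True}


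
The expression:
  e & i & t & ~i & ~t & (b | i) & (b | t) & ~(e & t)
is never true.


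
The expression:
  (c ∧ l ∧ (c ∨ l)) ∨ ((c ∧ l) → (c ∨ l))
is always true.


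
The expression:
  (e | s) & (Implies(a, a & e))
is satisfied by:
  {e: True, s: True, a: False}
  {e: True, s: False, a: False}
  {a: True, e: True, s: True}
  {a: True, e: True, s: False}
  {s: True, a: False, e: False}


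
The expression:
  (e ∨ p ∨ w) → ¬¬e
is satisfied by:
  {e: True, w: False, p: False}
  {e: True, p: True, w: False}
  {e: True, w: True, p: False}
  {e: True, p: True, w: True}
  {p: False, w: False, e: False}


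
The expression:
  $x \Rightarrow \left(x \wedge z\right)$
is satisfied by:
  {z: True, x: False}
  {x: False, z: False}
  {x: True, z: True}


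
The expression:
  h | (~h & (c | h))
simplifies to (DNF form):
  c | h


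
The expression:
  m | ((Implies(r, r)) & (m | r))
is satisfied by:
  {r: True, m: True}
  {r: True, m: False}
  {m: True, r: False}


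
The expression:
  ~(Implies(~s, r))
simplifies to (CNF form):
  ~r & ~s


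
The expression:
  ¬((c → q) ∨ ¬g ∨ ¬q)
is never true.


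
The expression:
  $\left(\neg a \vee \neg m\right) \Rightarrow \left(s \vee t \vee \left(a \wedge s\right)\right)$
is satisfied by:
  {a: True, t: True, s: True, m: True}
  {a: True, t: True, s: True, m: False}
  {t: True, s: True, m: True, a: False}
  {t: True, s: True, m: False, a: False}
  {a: True, t: True, m: True, s: False}
  {a: True, t: True, m: False, s: False}
  {t: True, m: True, s: False, a: False}
  {t: True, m: False, s: False, a: False}
  {a: True, s: True, m: True, t: False}
  {a: True, s: True, m: False, t: False}
  {s: True, m: True, t: False, a: False}
  {s: True, t: False, m: False, a: False}
  {a: True, m: True, t: False, s: False}


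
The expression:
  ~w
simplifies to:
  ~w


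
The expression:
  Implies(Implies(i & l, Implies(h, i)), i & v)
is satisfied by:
  {i: True, v: True}


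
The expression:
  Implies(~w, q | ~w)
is always true.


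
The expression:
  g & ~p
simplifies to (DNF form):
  g & ~p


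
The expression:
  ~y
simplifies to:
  ~y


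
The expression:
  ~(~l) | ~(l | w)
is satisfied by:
  {l: True, w: False}
  {w: False, l: False}
  {w: True, l: True}


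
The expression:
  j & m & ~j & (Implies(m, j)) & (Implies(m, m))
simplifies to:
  False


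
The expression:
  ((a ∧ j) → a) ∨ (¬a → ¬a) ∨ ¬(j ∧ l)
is always true.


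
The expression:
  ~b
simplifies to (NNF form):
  ~b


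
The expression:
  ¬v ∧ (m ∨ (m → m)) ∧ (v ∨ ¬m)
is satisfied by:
  {v: False, m: False}


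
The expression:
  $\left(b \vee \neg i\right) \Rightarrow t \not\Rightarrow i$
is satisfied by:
  {t: True, b: False, i: False}
  {i: True, t: True, b: False}
  {i: True, t: False, b: False}
  {b: True, t: True, i: False}


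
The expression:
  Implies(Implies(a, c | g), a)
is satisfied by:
  {a: True}


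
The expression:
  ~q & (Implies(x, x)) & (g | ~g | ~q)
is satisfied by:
  {q: False}


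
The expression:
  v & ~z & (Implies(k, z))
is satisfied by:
  {v: True, z: False, k: False}


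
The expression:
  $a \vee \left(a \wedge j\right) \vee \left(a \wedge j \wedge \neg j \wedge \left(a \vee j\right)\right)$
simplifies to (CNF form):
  $a$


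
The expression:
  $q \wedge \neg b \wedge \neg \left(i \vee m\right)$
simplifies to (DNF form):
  $q \wedge \neg b \wedge \neg i \wedge \neg m$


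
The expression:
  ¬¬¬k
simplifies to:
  ¬k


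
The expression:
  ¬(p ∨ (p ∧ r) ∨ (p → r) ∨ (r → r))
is never true.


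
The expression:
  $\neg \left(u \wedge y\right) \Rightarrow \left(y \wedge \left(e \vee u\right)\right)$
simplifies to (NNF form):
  $y \wedge \left(e \vee u\right)$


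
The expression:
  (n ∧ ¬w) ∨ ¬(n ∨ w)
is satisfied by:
  {w: False}


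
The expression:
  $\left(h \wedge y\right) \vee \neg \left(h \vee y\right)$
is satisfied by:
  {h: False, y: False}
  {y: True, h: True}


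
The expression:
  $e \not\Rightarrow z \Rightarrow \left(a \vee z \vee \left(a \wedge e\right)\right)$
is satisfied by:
  {a: True, z: True, e: False}
  {a: True, e: False, z: False}
  {z: True, e: False, a: False}
  {z: False, e: False, a: False}
  {a: True, z: True, e: True}
  {a: True, e: True, z: False}
  {z: True, e: True, a: False}


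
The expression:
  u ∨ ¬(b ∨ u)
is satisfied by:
  {u: True, b: False}
  {b: False, u: False}
  {b: True, u: True}


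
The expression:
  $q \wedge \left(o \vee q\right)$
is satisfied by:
  {q: True}


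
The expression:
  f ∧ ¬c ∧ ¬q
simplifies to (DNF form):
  f ∧ ¬c ∧ ¬q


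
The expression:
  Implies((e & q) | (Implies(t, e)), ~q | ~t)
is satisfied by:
  {e: False, t: False, q: False}
  {q: True, e: False, t: False}
  {t: True, e: False, q: False}
  {q: True, t: True, e: False}
  {e: True, q: False, t: False}
  {q: True, e: True, t: False}
  {t: True, e: True, q: False}


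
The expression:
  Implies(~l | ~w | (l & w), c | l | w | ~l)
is always true.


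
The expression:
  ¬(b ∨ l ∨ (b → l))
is never true.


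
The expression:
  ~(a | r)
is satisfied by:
  {r: False, a: False}


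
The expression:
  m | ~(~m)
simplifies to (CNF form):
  m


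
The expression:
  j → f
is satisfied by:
  {f: True, j: False}
  {j: False, f: False}
  {j: True, f: True}


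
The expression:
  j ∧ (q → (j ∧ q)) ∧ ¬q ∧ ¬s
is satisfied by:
  {j: True, q: False, s: False}


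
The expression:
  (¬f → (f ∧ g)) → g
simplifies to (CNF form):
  g ∨ ¬f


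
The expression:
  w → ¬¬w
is always true.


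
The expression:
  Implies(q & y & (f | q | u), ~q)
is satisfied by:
  {q: False, y: False}
  {y: True, q: False}
  {q: True, y: False}


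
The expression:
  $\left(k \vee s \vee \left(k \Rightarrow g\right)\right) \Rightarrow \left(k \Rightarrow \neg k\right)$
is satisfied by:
  {k: False}


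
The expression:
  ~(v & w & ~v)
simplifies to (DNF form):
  True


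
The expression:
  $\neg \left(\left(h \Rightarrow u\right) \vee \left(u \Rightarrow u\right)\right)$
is never true.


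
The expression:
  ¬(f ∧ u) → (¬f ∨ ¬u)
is always true.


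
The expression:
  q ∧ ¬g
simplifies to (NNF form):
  q ∧ ¬g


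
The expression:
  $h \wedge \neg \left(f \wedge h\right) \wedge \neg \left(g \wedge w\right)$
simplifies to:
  $h \wedge \neg f \wedge \left(\neg g \vee \neg w\right)$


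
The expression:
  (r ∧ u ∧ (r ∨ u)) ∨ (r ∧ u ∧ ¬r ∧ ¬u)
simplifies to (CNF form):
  r ∧ u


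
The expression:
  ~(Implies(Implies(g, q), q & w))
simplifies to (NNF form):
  (q & ~w) | (~g & ~q)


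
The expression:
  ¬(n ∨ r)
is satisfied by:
  {n: False, r: False}


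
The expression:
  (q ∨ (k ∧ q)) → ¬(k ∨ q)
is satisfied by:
  {q: False}


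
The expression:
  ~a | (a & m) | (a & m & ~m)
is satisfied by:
  {m: True, a: False}
  {a: False, m: False}
  {a: True, m: True}


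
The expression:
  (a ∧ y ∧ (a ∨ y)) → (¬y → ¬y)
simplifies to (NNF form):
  True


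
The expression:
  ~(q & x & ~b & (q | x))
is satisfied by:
  {b: True, q: False, x: False}
  {q: False, x: False, b: False}
  {b: True, x: True, q: False}
  {x: True, q: False, b: False}
  {b: True, q: True, x: False}
  {q: True, b: False, x: False}
  {b: True, x: True, q: True}


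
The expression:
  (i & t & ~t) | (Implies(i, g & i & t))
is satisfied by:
  {t: True, g: True, i: False}
  {t: True, g: False, i: False}
  {g: True, t: False, i: False}
  {t: False, g: False, i: False}
  {i: True, t: True, g: True}


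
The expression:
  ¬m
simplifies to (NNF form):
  ¬m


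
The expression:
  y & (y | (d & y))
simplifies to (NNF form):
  y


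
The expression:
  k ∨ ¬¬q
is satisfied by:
  {k: True, q: True}
  {k: True, q: False}
  {q: True, k: False}


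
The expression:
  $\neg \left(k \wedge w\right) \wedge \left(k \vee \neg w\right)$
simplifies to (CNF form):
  $\neg w$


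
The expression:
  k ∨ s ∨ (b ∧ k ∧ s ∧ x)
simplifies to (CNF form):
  k ∨ s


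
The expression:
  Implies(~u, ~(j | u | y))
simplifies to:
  u | (~j & ~y)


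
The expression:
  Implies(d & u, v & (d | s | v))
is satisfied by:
  {v: True, u: False, d: False}
  {u: False, d: False, v: False}
  {d: True, v: True, u: False}
  {d: True, u: False, v: False}
  {v: True, u: True, d: False}
  {u: True, v: False, d: False}
  {d: True, u: True, v: True}


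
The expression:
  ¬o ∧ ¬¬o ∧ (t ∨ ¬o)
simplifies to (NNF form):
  False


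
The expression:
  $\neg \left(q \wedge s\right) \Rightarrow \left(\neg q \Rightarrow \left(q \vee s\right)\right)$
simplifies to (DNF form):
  $q \vee s$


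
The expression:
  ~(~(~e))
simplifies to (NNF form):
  ~e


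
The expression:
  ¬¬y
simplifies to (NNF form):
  y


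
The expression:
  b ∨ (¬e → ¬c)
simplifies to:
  b ∨ e ∨ ¬c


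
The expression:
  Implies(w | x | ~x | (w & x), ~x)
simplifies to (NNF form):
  ~x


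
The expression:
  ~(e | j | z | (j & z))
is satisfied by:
  {e: False, z: False, j: False}


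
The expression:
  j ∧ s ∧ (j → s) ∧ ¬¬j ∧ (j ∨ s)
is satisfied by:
  {j: True, s: True}


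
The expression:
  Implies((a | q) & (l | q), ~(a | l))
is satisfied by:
  {a: False, l: False, q: False}
  {q: True, a: False, l: False}
  {l: True, a: False, q: False}
  {a: True, l: False, q: False}


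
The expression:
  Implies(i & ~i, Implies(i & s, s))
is always true.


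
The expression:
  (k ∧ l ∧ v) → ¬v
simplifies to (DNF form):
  ¬k ∨ ¬l ∨ ¬v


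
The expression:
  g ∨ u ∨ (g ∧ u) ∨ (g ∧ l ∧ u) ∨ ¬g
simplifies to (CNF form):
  True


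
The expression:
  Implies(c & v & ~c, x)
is always true.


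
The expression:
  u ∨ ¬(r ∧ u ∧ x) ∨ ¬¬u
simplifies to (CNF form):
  True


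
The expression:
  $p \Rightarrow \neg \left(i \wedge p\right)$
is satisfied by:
  {p: False, i: False}
  {i: True, p: False}
  {p: True, i: False}


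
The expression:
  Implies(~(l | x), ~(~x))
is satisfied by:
  {x: True, l: True}
  {x: True, l: False}
  {l: True, x: False}


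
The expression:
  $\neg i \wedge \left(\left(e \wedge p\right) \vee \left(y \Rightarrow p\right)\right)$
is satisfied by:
  {p: True, i: False, y: False}
  {i: False, y: False, p: False}
  {y: True, p: True, i: False}


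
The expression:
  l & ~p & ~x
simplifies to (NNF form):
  l & ~p & ~x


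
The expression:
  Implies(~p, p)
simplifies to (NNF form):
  p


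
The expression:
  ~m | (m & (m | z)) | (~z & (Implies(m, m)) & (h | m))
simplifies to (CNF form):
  True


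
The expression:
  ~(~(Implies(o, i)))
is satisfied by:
  {i: True, o: False}
  {o: False, i: False}
  {o: True, i: True}


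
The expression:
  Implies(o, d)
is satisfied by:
  {d: True, o: False}
  {o: False, d: False}
  {o: True, d: True}


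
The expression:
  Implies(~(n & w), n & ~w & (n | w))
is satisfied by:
  {n: True}


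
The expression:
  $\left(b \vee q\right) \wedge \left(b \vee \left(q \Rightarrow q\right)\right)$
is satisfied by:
  {b: True, q: True}
  {b: True, q: False}
  {q: True, b: False}


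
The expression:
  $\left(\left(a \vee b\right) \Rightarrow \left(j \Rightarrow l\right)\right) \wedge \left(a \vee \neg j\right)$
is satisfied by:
  {l: True, a: True, j: False}
  {l: True, a: False, j: False}
  {a: True, l: False, j: False}
  {l: False, a: False, j: False}
  {j: True, l: True, a: True}


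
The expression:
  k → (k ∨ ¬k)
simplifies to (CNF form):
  True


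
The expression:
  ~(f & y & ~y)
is always true.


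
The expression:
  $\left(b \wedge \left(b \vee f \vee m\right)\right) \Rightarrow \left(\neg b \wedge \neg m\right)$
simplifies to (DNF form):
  $\neg b$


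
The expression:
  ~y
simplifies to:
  ~y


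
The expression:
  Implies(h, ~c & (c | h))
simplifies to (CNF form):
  ~c | ~h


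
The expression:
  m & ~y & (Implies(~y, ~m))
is never true.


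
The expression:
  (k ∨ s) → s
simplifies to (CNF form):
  s ∨ ¬k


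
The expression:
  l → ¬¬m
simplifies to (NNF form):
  m ∨ ¬l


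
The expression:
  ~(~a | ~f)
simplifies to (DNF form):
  a & f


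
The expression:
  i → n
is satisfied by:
  {n: True, i: False}
  {i: False, n: False}
  {i: True, n: True}


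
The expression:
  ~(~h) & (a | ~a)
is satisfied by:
  {h: True}


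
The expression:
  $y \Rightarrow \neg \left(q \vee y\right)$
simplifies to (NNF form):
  $\neg y$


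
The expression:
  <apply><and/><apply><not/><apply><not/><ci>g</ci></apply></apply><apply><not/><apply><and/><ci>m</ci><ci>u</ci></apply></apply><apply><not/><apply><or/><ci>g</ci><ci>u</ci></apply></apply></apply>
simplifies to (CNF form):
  <false/>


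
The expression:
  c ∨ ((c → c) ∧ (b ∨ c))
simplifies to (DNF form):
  b ∨ c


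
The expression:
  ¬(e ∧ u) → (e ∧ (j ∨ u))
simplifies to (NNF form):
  e ∧ (j ∨ u)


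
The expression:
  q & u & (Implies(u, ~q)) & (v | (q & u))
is never true.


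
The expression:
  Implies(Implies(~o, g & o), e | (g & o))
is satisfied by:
  {g: True, e: True, o: False}
  {g: True, o: False, e: False}
  {e: True, o: False, g: False}
  {e: False, o: False, g: False}
  {g: True, e: True, o: True}
  {g: True, o: True, e: False}
  {e: True, o: True, g: False}


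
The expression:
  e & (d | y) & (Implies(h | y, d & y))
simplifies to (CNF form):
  d & e & (y | ~h)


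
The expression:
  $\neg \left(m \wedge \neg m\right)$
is always true.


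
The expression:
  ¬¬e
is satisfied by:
  {e: True}


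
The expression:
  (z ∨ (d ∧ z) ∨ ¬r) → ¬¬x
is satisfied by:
  {r: True, x: True, z: False}
  {x: True, z: False, r: False}
  {r: True, x: True, z: True}
  {x: True, z: True, r: False}
  {r: True, z: False, x: False}


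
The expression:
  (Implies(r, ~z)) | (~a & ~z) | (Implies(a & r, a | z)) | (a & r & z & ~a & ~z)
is always true.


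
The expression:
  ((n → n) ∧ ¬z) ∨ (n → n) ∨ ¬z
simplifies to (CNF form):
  True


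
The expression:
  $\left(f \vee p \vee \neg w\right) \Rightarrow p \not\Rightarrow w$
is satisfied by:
  {p: True, w: False, f: False}
  {f: True, p: True, w: False}
  {w: True, f: False, p: False}


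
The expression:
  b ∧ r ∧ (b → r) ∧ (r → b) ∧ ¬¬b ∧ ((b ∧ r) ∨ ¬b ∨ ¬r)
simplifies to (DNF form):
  b ∧ r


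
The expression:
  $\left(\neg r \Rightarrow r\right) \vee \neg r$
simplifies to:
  $\text{True}$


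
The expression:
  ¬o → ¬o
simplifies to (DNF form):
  True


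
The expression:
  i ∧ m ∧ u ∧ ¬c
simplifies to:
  i ∧ m ∧ u ∧ ¬c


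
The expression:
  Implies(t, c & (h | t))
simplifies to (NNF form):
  c | ~t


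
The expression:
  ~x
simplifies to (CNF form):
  ~x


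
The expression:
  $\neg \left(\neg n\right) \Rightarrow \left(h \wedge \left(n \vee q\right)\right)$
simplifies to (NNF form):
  $h \vee \neg n$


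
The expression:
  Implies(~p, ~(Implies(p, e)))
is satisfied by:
  {p: True}


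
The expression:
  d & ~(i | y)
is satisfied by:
  {d: True, i: False, y: False}


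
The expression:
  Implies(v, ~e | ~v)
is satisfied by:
  {v: False, e: False}
  {e: True, v: False}
  {v: True, e: False}


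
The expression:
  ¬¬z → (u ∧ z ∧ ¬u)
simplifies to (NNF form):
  ¬z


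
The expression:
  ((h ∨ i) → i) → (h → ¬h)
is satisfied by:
  {h: False, i: False}
  {i: True, h: False}
  {h: True, i: False}


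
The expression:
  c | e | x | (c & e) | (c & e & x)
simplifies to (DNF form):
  c | e | x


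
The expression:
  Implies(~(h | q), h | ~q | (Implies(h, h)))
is always true.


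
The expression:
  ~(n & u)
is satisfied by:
  {u: False, n: False}
  {n: True, u: False}
  {u: True, n: False}


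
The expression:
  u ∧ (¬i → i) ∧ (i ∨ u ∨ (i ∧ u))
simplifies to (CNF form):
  i ∧ u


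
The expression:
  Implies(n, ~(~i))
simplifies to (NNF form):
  i | ~n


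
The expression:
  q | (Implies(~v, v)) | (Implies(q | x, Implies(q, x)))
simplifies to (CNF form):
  True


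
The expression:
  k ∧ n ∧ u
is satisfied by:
  {u: True, n: True, k: True}


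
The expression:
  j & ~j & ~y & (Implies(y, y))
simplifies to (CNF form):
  False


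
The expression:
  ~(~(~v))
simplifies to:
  ~v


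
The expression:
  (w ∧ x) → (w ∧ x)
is always true.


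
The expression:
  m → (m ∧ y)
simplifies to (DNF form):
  y ∨ ¬m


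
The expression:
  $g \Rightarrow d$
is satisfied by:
  {d: True, g: False}
  {g: False, d: False}
  {g: True, d: True}


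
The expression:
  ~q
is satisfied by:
  {q: False}


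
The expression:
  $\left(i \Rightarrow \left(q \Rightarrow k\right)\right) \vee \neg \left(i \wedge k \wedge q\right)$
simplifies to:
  $\text{True}$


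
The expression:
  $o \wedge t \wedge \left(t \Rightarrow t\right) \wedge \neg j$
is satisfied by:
  {t: True, o: True, j: False}


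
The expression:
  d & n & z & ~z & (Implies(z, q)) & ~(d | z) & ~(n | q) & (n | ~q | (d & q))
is never true.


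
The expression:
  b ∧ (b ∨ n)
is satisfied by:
  {b: True}


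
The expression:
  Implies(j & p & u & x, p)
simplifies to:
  True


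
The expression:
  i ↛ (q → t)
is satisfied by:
  {i: True, q: True, t: False}


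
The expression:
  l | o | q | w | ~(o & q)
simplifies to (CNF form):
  True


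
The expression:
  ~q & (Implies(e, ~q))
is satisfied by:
  {q: False}


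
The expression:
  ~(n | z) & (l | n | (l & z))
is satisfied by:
  {l: True, z: False, n: False}


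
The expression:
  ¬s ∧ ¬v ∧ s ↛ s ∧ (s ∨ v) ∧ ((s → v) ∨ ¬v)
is never true.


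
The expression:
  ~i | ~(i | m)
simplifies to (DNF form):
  ~i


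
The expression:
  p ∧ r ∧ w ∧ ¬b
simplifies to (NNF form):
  p ∧ r ∧ w ∧ ¬b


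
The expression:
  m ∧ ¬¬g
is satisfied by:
  {m: True, g: True}


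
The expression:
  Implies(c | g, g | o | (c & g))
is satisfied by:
  {o: True, g: True, c: False}
  {o: True, c: False, g: False}
  {g: True, c: False, o: False}
  {g: False, c: False, o: False}
  {o: True, g: True, c: True}
  {o: True, c: True, g: False}
  {g: True, c: True, o: False}


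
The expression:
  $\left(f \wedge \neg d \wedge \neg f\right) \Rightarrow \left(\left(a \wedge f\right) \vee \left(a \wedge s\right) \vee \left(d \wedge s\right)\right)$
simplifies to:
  $\text{True}$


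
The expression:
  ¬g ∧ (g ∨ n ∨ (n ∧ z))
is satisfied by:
  {n: True, g: False}


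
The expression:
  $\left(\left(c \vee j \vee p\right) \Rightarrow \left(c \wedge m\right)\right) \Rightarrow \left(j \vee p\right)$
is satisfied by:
  {p: True, j: True, c: True, m: False}
  {p: True, j: True, c: False, m: False}
  {p: True, m: True, j: True, c: True}
  {p: True, m: True, j: True, c: False}
  {p: True, c: True, j: False, m: False}
  {p: True, c: False, j: False, m: False}
  {p: True, m: True, c: True, j: False}
  {p: True, m: True, c: False, j: False}
  {j: True, c: True, p: False, m: False}
  {j: True, p: False, c: False, m: False}
  {m: True, j: True, c: True, p: False}
  {m: True, j: True, p: False, c: False}
  {c: True, p: False, j: False, m: False}


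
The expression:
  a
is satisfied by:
  {a: True}


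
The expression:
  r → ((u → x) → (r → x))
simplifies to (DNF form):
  u ∨ x ∨ ¬r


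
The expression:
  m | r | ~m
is always true.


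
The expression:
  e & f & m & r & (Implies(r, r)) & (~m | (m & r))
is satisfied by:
  {r: True, m: True, e: True, f: True}


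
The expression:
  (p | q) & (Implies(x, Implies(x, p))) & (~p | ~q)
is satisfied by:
  {p: True, x: False, q: False}
  {p: True, x: True, q: False}
  {q: True, x: False, p: False}


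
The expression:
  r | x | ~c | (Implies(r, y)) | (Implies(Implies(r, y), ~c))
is always true.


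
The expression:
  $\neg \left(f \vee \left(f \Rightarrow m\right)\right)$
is never true.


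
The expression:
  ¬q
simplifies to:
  ¬q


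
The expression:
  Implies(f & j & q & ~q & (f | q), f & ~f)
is always true.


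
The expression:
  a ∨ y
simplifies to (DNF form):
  a ∨ y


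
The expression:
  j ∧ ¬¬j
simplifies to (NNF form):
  j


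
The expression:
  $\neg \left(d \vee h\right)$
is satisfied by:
  {d: False, h: False}


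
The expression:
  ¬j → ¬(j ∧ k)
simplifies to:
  True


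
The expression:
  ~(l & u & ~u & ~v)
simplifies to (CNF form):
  True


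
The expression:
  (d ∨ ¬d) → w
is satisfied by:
  {w: True}


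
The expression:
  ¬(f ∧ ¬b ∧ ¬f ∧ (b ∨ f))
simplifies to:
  True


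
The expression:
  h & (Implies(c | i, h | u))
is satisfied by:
  {h: True}


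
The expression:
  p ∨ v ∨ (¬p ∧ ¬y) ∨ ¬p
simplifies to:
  True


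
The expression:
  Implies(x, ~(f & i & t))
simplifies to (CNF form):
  ~f | ~i | ~t | ~x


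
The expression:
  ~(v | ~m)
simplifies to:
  m & ~v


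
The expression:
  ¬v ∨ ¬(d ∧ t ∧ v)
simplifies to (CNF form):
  ¬d ∨ ¬t ∨ ¬v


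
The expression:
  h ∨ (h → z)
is always true.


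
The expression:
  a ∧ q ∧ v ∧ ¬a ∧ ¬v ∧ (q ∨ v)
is never true.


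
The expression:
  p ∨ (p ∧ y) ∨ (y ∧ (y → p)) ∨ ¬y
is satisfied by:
  {p: True, y: False}
  {y: False, p: False}
  {y: True, p: True}


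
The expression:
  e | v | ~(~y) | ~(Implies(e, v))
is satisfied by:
  {y: True, v: True, e: True}
  {y: True, v: True, e: False}
  {y: True, e: True, v: False}
  {y: True, e: False, v: False}
  {v: True, e: True, y: False}
  {v: True, e: False, y: False}
  {e: True, v: False, y: False}


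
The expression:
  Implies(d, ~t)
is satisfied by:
  {t: False, d: False}
  {d: True, t: False}
  {t: True, d: False}


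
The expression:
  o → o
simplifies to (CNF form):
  True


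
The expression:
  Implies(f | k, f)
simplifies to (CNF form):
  f | ~k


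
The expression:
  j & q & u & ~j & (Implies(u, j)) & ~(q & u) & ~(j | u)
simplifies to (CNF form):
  False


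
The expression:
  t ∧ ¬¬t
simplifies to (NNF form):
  t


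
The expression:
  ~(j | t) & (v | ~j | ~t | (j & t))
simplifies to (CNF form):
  ~j & ~t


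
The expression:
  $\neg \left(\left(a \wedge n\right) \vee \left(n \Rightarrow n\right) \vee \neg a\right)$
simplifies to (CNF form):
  $\text{False}$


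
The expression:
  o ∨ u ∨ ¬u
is always true.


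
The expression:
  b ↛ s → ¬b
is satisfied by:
  {s: True, b: False}
  {b: False, s: False}
  {b: True, s: True}


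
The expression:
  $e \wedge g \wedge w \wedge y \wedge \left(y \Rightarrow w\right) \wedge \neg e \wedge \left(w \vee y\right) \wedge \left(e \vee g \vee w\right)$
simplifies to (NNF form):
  $\text{False}$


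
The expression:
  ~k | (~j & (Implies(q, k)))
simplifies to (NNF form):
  ~j | ~k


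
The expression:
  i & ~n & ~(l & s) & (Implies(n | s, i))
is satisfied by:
  {i: True, n: False, l: False, s: False}
  {i: True, s: True, n: False, l: False}
  {i: True, l: True, n: False, s: False}


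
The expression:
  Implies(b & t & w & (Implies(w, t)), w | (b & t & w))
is always true.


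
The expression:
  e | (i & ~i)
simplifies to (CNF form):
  e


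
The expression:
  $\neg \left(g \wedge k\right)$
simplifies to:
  $\neg g \vee \neg k$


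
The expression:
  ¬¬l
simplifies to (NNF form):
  l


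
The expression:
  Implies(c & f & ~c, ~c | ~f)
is always true.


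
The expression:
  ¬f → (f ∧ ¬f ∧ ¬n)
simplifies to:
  f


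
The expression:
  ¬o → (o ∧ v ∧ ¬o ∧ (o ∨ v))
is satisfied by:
  {o: True}


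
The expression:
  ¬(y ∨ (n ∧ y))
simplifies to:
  ¬y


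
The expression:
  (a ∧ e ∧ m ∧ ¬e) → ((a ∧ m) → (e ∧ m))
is always true.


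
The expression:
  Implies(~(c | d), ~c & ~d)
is always true.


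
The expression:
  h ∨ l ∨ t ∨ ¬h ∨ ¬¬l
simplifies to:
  True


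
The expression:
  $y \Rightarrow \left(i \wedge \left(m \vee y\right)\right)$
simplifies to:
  $i \vee \neg y$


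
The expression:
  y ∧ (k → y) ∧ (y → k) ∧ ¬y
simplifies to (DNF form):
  False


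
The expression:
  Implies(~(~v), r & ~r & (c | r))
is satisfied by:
  {v: False}


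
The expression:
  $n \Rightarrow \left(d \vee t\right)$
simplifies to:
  $d \vee t \vee \neg n$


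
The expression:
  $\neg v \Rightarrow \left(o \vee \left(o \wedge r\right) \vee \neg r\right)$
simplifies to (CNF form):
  $o \vee v \vee \neg r$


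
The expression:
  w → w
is always true.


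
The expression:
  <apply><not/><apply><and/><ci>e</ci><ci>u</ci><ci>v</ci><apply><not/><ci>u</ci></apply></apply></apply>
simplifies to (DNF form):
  <true/>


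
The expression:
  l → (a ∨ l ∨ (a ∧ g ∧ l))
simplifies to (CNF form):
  True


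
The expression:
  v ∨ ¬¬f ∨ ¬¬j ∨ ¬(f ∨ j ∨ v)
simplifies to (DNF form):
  True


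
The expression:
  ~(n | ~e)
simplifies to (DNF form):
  e & ~n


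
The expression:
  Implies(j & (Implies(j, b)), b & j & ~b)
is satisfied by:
  {b: False, j: False}
  {j: True, b: False}
  {b: True, j: False}


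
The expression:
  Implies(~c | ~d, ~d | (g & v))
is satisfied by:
  {c: True, g: True, v: True, d: False}
  {c: True, g: True, v: False, d: False}
  {c: True, v: True, g: False, d: False}
  {c: True, v: False, g: False, d: False}
  {g: True, v: True, c: False, d: False}
  {g: True, c: False, v: False, d: False}
  {g: False, v: True, c: False, d: False}
  {g: False, c: False, v: False, d: False}
  {c: True, d: True, g: True, v: True}
  {c: True, d: True, g: True, v: False}
  {c: True, d: True, v: True, g: False}
  {c: True, d: True, v: False, g: False}
  {d: True, g: True, v: True, c: False}


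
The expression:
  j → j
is always true.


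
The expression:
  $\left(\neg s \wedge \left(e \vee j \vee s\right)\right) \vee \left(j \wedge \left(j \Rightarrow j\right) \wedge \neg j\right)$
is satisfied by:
  {e: True, j: True, s: False}
  {e: True, j: False, s: False}
  {j: True, e: False, s: False}


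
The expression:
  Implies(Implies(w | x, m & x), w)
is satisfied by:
  {w: True, x: True, m: False}
  {w: True, x: False, m: False}
  {w: True, m: True, x: True}
  {w: True, m: True, x: False}
  {x: True, m: False, w: False}


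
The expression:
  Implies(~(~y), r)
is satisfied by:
  {r: True, y: False}
  {y: False, r: False}
  {y: True, r: True}


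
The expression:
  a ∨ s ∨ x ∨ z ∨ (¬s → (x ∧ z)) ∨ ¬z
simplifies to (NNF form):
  True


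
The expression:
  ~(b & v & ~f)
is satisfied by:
  {f: True, v: False, b: False}
  {f: False, v: False, b: False}
  {b: True, f: True, v: False}
  {b: True, f: False, v: False}
  {v: True, f: True, b: False}
  {v: True, f: False, b: False}
  {v: True, b: True, f: True}


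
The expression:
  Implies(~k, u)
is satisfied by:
  {k: True, u: True}
  {k: True, u: False}
  {u: True, k: False}


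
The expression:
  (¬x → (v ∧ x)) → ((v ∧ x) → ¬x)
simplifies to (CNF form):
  ¬v ∨ ¬x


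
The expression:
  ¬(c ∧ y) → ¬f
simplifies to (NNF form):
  (c ∧ y) ∨ ¬f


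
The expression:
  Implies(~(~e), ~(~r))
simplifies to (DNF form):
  r | ~e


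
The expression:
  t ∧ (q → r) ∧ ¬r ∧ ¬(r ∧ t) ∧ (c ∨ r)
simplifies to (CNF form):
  c ∧ t ∧ ¬q ∧ ¬r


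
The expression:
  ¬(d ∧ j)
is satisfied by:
  {d: False, j: False}
  {j: True, d: False}
  {d: True, j: False}


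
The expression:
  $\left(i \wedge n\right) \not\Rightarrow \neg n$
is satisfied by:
  {i: True, n: True}


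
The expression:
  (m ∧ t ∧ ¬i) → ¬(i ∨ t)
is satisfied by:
  {i: True, m: False, t: False}
  {m: False, t: False, i: False}
  {i: True, t: True, m: False}
  {t: True, m: False, i: False}
  {i: True, m: True, t: False}
  {m: True, i: False, t: False}
  {i: True, t: True, m: True}


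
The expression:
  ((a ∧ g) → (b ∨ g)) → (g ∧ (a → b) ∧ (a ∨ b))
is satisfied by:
  {b: True, g: True}


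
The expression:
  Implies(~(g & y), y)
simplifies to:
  y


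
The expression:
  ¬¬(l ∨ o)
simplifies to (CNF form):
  l ∨ o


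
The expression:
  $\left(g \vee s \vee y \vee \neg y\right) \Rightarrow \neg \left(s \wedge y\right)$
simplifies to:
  $\neg s \vee \neg y$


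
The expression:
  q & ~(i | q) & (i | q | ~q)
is never true.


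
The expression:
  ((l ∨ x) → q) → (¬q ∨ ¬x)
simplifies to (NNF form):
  ¬q ∨ ¬x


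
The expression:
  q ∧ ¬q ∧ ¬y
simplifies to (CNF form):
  False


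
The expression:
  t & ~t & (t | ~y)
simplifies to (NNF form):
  False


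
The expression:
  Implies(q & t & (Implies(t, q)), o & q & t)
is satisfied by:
  {o: True, t: False, q: False}
  {t: False, q: False, o: False}
  {q: True, o: True, t: False}
  {q: True, t: False, o: False}
  {o: True, t: True, q: False}
  {t: True, o: False, q: False}
  {q: True, t: True, o: True}


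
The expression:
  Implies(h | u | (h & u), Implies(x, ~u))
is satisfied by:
  {u: False, x: False}
  {x: True, u: False}
  {u: True, x: False}


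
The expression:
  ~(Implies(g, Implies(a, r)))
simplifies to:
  a & g & ~r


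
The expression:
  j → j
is always true.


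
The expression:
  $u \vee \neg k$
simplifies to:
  $u \vee \neg k$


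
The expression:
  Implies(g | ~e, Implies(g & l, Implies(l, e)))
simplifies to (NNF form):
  e | ~g | ~l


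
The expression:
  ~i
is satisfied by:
  {i: False}


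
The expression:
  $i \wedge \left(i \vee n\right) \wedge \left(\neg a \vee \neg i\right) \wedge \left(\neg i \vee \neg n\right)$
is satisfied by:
  {i: True, n: False, a: False}


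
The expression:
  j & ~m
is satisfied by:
  {j: True, m: False}


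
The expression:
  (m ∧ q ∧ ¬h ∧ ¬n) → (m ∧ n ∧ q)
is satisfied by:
  {h: True, n: True, m: False, q: False}
  {h: True, m: False, q: False, n: False}
  {n: True, m: False, q: False, h: False}
  {n: False, m: False, q: False, h: False}
  {h: True, q: True, n: True, m: False}
  {h: True, q: True, n: False, m: False}
  {q: True, n: True, h: False, m: False}
  {q: True, h: False, m: False, n: False}
  {n: True, h: True, m: True, q: False}
  {h: True, m: True, n: False, q: False}
  {n: True, m: True, h: False, q: False}
  {m: True, h: False, q: False, n: False}
  {h: True, q: True, m: True, n: True}
  {h: True, q: True, m: True, n: False}
  {q: True, m: True, n: True, h: False}


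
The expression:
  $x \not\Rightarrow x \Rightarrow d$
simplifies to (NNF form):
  $\text{True}$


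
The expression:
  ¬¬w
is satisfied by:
  {w: True}


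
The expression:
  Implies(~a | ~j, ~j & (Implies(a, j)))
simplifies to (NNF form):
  (a & j) | (~a & ~j)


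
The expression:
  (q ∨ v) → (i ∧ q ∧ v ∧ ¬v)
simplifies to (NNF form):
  ¬q ∧ ¬v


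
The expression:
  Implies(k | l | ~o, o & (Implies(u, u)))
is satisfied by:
  {o: True}


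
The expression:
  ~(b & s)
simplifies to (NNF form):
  ~b | ~s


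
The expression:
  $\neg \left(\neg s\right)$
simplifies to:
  $s$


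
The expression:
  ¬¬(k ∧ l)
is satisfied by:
  {k: True, l: True}


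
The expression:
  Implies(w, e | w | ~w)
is always true.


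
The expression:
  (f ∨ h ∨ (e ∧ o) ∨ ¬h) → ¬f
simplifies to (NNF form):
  ¬f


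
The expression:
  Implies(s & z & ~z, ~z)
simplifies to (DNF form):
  True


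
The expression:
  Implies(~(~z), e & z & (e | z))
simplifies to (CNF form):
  e | ~z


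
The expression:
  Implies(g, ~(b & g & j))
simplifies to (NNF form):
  ~b | ~g | ~j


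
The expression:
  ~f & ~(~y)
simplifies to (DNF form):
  y & ~f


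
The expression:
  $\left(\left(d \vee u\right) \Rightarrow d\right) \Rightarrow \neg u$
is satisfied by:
  {u: False, d: False}
  {d: True, u: False}
  {u: True, d: False}


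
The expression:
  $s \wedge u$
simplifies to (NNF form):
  $s \wedge u$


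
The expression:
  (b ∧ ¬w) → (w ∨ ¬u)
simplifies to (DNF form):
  w ∨ ¬b ∨ ¬u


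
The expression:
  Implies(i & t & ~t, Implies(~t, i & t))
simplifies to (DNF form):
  True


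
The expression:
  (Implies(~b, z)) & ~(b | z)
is never true.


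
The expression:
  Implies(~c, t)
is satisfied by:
  {t: True, c: True}
  {t: True, c: False}
  {c: True, t: False}


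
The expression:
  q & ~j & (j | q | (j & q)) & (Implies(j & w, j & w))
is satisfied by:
  {q: True, j: False}


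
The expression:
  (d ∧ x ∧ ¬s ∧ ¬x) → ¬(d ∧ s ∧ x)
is always true.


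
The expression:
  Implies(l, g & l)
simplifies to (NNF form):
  g | ~l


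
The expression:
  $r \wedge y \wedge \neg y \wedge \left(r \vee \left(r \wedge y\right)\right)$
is never true.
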